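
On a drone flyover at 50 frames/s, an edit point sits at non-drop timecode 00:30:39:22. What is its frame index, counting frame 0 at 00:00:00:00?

91972

Total seconds to the label: (0 × 3600 + 30 × 60 + 39) = 1839.
Frame index = 1839 × 50 + 22 = 91972.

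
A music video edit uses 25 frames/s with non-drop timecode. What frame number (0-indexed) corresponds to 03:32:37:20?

318945

Total seconds to the label: (3 × 3600 + 32 × 60 + 37) = 12757.
Frame index = 12757 × 25 + 20 = 318945.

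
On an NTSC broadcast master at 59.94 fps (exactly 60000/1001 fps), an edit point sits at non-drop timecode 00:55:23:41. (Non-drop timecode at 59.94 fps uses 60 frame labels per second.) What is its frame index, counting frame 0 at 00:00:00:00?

199421

Total seconds to the label: (0 × 3600 + 55 × 60 + 23) = 3323.
Frame index = 3323 × 60 + 41 = 199421.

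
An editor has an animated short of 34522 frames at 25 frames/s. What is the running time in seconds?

Running time = 34522 / (25) = 1380.88 s.

1380.88 seconds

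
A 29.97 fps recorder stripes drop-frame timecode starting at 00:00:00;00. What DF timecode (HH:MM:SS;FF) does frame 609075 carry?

Each 10-minute DF block holds 10 × 60 × 30 − 9 × 2 = 17982 frames. 609075 ÷ 17982 → 33 full blocks, remainder 15669.
Within the partial block the first minute is 1800 frames and each further minute 1798, so 8 further minute boundaries passed. Total skipped labels = 18 × 33 + 2 × 8 = 610.
Non-drop label index = 609075 + 610 = 609685; at 30 labels/s that is 05:38:42:25, i.e. DF 05:38:42;25.

05:38:42;25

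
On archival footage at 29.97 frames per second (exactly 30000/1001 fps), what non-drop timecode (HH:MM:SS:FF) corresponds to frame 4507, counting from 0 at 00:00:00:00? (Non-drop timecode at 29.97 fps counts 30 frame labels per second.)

00:02:30:07

4507 ÷ 30 = 150 full seconds, remainder 7 frames.
150 s = 0 h 2 min 30 s.
Timecode: 00:02:30:07.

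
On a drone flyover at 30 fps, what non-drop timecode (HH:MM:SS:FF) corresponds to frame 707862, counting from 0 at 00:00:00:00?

707862 ÷ 30 = 23595 full seconds, remainder 12 frames.
23595 s = 6 h 33 min 15 s.
Timecode: 06:33:15:12.

06:33:15:12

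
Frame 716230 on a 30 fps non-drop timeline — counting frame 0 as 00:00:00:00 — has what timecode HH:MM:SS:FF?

06:37:54:10

716230 ÷ 30 = 23874 full seconds, remainder 10 frames.
23874 s = 6 h 37 min 54 s.
Timecode: 06:37:54:10.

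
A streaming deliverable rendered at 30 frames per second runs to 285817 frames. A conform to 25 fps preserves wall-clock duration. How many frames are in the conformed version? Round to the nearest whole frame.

Frames at target rate = 285817 × (25) / (30) = 1429085/6 ≈ 238180.833.
Nearest whole frame: 238181.

238181 frames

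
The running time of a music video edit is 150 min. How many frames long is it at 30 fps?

150 min = 9000 s.
Frames = 9000 × 30 = 270000.

270000 frames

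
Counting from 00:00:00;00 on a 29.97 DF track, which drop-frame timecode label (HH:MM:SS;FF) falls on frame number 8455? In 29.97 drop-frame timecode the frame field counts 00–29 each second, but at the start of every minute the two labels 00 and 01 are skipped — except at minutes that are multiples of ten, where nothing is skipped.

00:04:42;03

Each 10-minute DF block holds 10 × 60 × 30 − 9 × 2 = 17982 frames. 8455 ÷ 17982 → 0 full blocks, remainder 8455.
Within the partial block the first minute is 1800 frames and each further minute 1798, so 4 further minute boundaries passed. Total skipped labels = 18 × 0 + 2 × 4 = 8.
Non-drop label index = 8455 + 8 = 8463; at 30 labels/s that is 00:04:42:03, i.e. DF 00:04:42;03.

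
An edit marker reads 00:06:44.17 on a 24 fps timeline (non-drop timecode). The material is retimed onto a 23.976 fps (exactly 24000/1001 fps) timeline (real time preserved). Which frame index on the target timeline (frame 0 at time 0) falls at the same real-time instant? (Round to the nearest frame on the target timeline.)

frame 9703

Source frame index: (0×3600 + 6×60 + 44) × 24 + 17 = 9713.
Real time: 9713 / (24) = 9713/24 s.
Target frame: (9713/24) × (24000/1001) = 883000/91 ≈ 9703.297 → 9703.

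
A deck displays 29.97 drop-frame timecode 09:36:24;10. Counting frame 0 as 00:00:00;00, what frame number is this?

Complete 10-minute blocks: 57, each 17982 frames → 1024974.
Remaining 6 whole minutes in the current block: 1800 + 5 × 1798 = 10790 frames.
Within the current minute: 24 × 30 + 10 − 2 = 728 (labels ;00/;01 skipped at this minute). Total = 1024974 + 10790 + 728 = 1036492.

1036492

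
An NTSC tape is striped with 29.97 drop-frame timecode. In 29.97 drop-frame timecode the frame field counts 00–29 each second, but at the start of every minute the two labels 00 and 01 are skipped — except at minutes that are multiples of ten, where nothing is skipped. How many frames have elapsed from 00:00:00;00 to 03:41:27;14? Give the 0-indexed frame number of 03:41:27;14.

398226

Complete 10-minute blocks: 22, each 17982 frames → 395604.
Remaining 1 whole minute in the current block: 1800 + 0 × 1798 = 1800 frames.
Within the current minute: 27 × 30 + 14 − 2 = 822 (labels ;00/;01 skipped at this minute). Total = 395604 + 1800 + 822 = 398226.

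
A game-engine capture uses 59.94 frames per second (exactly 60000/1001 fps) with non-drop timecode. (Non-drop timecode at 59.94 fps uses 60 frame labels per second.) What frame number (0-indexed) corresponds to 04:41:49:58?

frame 1014598

Total seconds to the label: (4 × 3600 + 41 × 60 + 49) = 16909.
Frame index = 16909 × 60 + 58 = 1014598.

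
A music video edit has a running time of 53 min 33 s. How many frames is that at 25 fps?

80325 frames

53 min 33 s = 3213 s.
Frames = 3213 × 25 = 80325.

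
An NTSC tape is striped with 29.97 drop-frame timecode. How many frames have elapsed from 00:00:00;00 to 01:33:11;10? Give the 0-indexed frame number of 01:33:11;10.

167572

As if non-drop at 30 labels/s: (1 × 3600 + 33 × 60 + 11) × 30 + 10 = 167740.
Minute boundaries passed: 93; those not divisible by 10: 93 − 9 = 84; dropped labels = 2 × 84 = 168.
Actual frame index = 167740 − 168 = 167572.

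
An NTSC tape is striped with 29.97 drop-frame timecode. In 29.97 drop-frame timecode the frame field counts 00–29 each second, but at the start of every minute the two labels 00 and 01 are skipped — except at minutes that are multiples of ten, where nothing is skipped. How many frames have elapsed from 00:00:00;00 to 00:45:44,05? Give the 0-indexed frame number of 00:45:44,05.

82243

Complete 10-minute blocks: 4, each 17982 frames → 71928.
Remaining 5 whole minutes in the current block: 1800 + 4 × 1798 = 8992 frames.
Within the current minute: 44 × 30 + 5 − 2 = 1323 (labels ;00/;01 skipped at this minute). Total = 71928 + 8992 + 1323 = 82243.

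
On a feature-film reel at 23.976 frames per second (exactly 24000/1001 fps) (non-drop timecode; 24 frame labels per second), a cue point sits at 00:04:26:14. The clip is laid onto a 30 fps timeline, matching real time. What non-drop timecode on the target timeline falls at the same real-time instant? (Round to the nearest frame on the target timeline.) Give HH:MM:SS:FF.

00:04:26:25

Source frame index: (0×3600 + 4×60 + 26) × 24 + 14 = 6398.
Real time: 6398 / (24000/1001) = 3202199/12000 s.
Target frame: (3202199/12000) × (30) = 3202199/400 ≈ 8005.498 → 8005.
At 30 labels/s: frame 8005 → 00:04:26:25.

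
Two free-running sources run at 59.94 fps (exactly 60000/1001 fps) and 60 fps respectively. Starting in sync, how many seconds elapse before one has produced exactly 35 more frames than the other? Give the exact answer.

The gap grows by |60 − 60000/1001| = 60/1001 frames per second.
Time for a 35-frame gap: 35 ÷ (60/1001) = 7007/12 s.

7007/12 seconds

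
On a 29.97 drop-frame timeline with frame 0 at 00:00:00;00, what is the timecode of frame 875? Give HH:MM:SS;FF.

Each 10-minute DF block holds 10 × 60 × 30 − 9 × 2 = 17982 frames. 875 ÷ 17982 → 0 full blocks, remainder 875.
Within the partial block the first minute is 1800 frames and each further minute 1798, so 0 further minute boundaries passed. Total skipped labels = 18 × 0 + 2 × 0 = 0.
Non-drop label index = 875 + 0 = 875; at 30 labels/s that is 00:00:29:05, i.e. DF 00:00:29;05.

00:00:29;05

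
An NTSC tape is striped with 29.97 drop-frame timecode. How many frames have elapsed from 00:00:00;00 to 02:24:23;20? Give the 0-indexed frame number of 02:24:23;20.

259650

Complete 10-minute blocks: 14, each 17982 frames → 251748.
Remaining 4 whole minutes in the current block: 1800 + 3 × 1798 = 7194 frames.
Within the current minute: 23 × 30 + 20 − 2 = 708 (labels ;00/;01 skipped at this minute). Total = 251748 + 7194 + 708 = 259650.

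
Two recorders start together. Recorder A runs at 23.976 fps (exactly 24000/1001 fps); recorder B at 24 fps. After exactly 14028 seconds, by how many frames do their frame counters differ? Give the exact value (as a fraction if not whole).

48096/143 frames

A emits 24000/1001 × 14028 = 48096000/143 frames; B emits 24 × 14028 = 336672.
Difference = 48096/143 frames (≈ 336.3357); B is ahead of A.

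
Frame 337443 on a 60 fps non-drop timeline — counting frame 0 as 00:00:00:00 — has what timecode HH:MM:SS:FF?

01:33:44:03

337443 ÷ 60 = 5624 full seconds, remainder 3 frames.
5624 s = 1 h 33 min 44 s.
Timecode: 01:33:44:03.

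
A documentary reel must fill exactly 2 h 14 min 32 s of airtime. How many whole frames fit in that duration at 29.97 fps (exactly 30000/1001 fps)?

241918 frames

2 h 14 min 32 s = 8072 s.
Frames = 8072 × 30000/1001 = 242160000/1001 ≈ 241918.0819.
Complete frames: 241918.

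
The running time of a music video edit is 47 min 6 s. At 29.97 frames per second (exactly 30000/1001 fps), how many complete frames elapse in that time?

84695 frames

47 min 6 s = 2826 s.
Frames = 2826 × 30000/1001 = 84780000/1001 ≈ 84695.3047.
Complete frames: 84695.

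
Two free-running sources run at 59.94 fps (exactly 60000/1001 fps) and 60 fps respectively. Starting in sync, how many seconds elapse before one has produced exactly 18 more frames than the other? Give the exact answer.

300.3 seconds

The gap grows by |60 − 60000/1001| = 60/1001 frames per second.
Time for a 18-frame gap: 18 ÷ (60/1001) = 300.3 s.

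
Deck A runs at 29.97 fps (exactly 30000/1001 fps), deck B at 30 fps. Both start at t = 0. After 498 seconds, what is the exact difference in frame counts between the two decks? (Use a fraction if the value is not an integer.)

14940/1001 frames

A emits 30000/1001 × 498 = 14940000/1001 frames; B emits 30 × 498 = 14940.
Difference = 14940/1001 frames (≈ 14.9251); B is ahead of A.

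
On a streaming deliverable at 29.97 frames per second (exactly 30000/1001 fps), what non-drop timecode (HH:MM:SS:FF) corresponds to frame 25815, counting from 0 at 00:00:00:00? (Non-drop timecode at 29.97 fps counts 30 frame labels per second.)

00:14:20:15

25815 ÷ 30 = 860 full seconds, remainder 15 frames.
860 s = 0 h 14 min 20 s.
Timecode: 00:14:20:15.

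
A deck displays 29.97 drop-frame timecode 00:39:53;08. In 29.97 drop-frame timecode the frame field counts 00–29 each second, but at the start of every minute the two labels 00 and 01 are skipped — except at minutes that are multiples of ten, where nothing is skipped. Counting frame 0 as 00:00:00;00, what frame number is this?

As if non-drop at 30 labels/s: (0 × 3600 + 39 × 60 + 53) × 30 + 8 = 71798.
Minute boundaries passed: 39; those not divisible by 10: 39 − 3 = 36; dropped labels = 2 × 36 = 72.
Actual frame index = 71798 − 72 = 71726.

71726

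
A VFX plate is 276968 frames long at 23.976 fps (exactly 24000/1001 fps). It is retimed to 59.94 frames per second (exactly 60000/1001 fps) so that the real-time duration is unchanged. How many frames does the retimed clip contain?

Target frames = source frames × (target rate / source rate) = 276968 × (60000/1001)/(24000/1001) = 276968 × 5/2 = 692420.

692420 frames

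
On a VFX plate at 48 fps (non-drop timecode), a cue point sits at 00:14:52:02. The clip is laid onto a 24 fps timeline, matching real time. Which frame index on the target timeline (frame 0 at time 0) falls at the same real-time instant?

Source frame index: (0×3600 + 14×60 + 52) × 48 + 2 = 42818.
Real time: 42818 / (48) = 21409/24 s.
Target frame: (21409/24) × (24) = 21409.

frame 21409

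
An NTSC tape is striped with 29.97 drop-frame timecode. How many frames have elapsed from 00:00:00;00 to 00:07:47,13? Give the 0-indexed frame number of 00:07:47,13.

14009

As if non-drop at 30 labels/s: (0 × 3600 + 7 × 60 + 47) × 30 + 13 = 14023.
Minute boundaries passed: 7; those not divisible by 10: 7 − 0 = 7; dropped labels = 2 × 7 = 14.
Actual frame index = 14023 − 14 = 14009.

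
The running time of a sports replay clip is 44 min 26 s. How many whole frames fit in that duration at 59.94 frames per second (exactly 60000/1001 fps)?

44 min 26 s = 2666 s.
Frames = 2666 × 60000/1001 = 159960000/1001 ≈ 159800.1998.
Complete frames: 159800.

159800 frames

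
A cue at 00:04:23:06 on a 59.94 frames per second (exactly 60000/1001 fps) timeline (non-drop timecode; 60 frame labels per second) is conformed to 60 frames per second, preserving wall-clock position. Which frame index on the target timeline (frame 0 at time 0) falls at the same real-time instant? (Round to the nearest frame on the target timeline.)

Source frame index: (0×3600 + 4×60 + 23) × 60 + 6 = 15786.
Real time: 15786 / (60000/1001) = 2633631/10000 s.
Target frame: (2633631/10000) × (60) = 7900893/500 ≈ 15801.786 → 15802.

frame 15802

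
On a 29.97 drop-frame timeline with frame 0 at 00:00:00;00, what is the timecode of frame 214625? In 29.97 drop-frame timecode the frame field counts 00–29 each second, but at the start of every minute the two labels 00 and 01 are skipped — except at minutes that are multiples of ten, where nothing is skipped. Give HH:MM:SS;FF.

01:59:21;11

Ten DF minutes hold 17982 frames, so frame 214625 lies in block 11 (frames 197802–215783) with 16823 frames into that block.
The block's first minute is 1800 frames and the rest 1798 each; 16823 frames reaches minute 9, so 11 × 18 + 9 × 2 = 216 labels have been skipped so far.
Adding those back, label number 214625 + 216 = 214841 at 30 labels/s is 7161 s + 11 f = 1 h 59 min 21 s frame 11, i.e. 01:59:21;11.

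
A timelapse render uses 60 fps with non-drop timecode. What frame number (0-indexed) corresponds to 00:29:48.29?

107309

Total seconds to the label: (0 × 3600 + 29 × 60 + 48) = 1788.
Frame index = 1788 × 60 + 29 = 107309.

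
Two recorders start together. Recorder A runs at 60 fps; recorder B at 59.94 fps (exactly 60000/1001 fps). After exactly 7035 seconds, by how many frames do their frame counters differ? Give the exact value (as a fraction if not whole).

A emits 60 × 7035 = 422100 frames; B emits 60000/1001 × 7035 = 60300000/143.
Difference = 60300/143 frames (≈ 421.6783); B is behind A.

60300/143 frames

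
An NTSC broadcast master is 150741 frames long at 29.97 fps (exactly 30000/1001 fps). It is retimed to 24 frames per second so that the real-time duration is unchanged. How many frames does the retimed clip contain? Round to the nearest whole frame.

120713 frames

Frames at target rate = 150741 × (24) / (30000/1001) = 150891741/1250 ≈ 120713.393.
Nearest whole frame: 120713.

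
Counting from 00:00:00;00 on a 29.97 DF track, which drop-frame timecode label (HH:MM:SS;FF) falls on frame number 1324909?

12:16:47;25

Each 10-minute DF block holds 10 × 60 × 30 − 9 × 2 = 17982 frames. 1324909 ÷ 17982 → 73 full blocks, remainder 12223.
Within the partial block the first minute is 1800 frames and each further minute 1798, so 6 further minute boundaries passed. Total skipped labels = 18 × 73 + 2 × 6 = 1326.
Non-drop label index = 1324909 + 1326 = 1326235; at 30 labels/s that is 12:16:47:25, i.e. DF 12:16:47;25.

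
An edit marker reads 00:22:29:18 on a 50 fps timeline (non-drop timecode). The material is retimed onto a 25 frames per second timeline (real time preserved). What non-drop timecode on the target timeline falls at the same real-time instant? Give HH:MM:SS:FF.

00:22:29:09

Source frame index: (0×3600 + 22×60 + 29) × 50 + 18 = 67468.
Real time: 67468 / (50) = 33734/25 s.
Target frame: (33734/25) × (25) = 33734.
At 25 labels/s: frame 33734 → 00:22:29:09.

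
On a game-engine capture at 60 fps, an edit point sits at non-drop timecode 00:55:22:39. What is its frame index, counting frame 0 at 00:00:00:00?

199359

Total seconds to the label: (0 × 3600 + 55 × 60 + 22) = 3322.
Frame index = 3322 × 60 + 39 = 199359.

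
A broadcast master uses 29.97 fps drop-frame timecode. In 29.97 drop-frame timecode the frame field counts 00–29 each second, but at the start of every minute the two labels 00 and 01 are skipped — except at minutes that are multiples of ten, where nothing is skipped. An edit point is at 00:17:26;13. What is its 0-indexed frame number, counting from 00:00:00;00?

31361

Complete 10-minute blocks: 1, each 17982 frames → 17982.
Remaining 7 whole minutes in the current block: 1800 + 6 × 1798 = 12588 frames.
Within the current minute: 26 × 30 + 13 − 2 = 791 (labels ;00/;01 skipped at this minute). Total = 17982 + 12588 + 791 = 31361.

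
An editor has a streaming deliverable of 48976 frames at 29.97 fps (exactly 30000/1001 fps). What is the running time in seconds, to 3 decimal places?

Running time = 48976 × 1001/30000 = 3064061/1875 s ≈ 1634.166 s.

1634.166 seconds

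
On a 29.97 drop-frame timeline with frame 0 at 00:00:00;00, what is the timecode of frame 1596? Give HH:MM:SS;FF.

Ten DF minutes hold 17982 frames, so frame 1596 lies in block 0 (frames 0–17981) with 1596 frames into that block.
The block's first minute is 1800 frames and the rest 1798 each; 1596 frames reaches minute 0, so 0 × 18 + 0 × 2 = 0 labels have been skipped so far.
Adding those back, label number 1596 + 0 = 1596 at 30 labels/s is 53 s + 6 f = 0 h 0 min 53 s frame 6, i.e. 00:00:53;06.

00:00:53;06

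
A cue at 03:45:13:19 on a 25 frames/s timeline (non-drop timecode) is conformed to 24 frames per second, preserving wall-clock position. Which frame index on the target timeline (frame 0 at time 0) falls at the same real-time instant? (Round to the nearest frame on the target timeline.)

Source frame index: (3×3600 + 45×60 + 13) × 25 + 19 = 337844.
Real time: 337844 / (25) = 337844/25 s.
Target frame: (337844/25) × (24) = 8108256/25 ≈ 324330.240 → 324330.

frame 324330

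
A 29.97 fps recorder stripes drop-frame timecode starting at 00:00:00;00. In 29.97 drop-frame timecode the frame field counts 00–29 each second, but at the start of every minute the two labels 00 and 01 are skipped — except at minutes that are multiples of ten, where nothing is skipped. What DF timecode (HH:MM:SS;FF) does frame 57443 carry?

Each 10-minute DF block holds 10 × 60 × 30 − 9 × 2 = 17982 frames. 57443 ÷ 17982 → 3 full blocks, remainder 3497.
Within the partial block the first minute is 1800 frames and each further minute 1798, so 1 further minute boundary passed. Total skipped labels = 18 × 3 + 2 × 1 = 56.
Non-drop label index = 57443 + 56 = 57499; at 30 labels/s that is 00:31:56:19, i.e. DF 00:31:56;19.

00:31:56;19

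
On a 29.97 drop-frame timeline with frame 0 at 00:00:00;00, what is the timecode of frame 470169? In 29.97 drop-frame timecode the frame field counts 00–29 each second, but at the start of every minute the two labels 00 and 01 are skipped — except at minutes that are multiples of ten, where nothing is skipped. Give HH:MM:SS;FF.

04:21:27;29

Ten DF minutes hold 17982 frames, so frame 470169 lies in block 26 (frames 467532–485513) with 2637 frames into that block.
The block's first minute is 1800 frames and the rest 1798 each; 2637 frames reaches minute 1, so 26 × 18 + 1 × 2 = 470 labels have been skipped so far.
Adding those back, label number 470169 + 470 = 470639 at 30 labels/s is 15687 s + 29 f = 4 h 21 min 27 s frame 29, i.e. 04:21:27;29.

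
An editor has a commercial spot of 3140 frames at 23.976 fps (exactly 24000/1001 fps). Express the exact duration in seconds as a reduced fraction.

157157/1200 seconds

Running time = 3140 ÷ (24000/1001) = 3140 × 1001/24000 = 157157/1200 s.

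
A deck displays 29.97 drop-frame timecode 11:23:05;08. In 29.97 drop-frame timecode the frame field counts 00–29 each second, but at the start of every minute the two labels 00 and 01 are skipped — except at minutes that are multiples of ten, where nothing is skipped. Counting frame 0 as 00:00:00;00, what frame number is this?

As if non-drop at 30 labels/s: (11 × 3600 + 23 × 60 + 5) × 30 + 8 = 1229558.
Minute boundaries passed: 683; those not divisible by 10: 683 − 68 = 615; dropped labels = 2 × 615 = 1230.
Actual frame index = 1229558 − 1230 = 1228328.

1228328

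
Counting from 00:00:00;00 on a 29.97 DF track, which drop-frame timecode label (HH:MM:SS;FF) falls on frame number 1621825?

15:01:54;27

Each 10-minute DF block holds 10 × 60 × 30 − 9 × 2 = 17982 frames. 1621825 ÷ 17982 → 90 full blocks, remainder 3445.
Within the partial block the first minute is 1800 frames and each further minute 1798, so 1 further minute boundary passed. Total skipped labels = 18 × 90 + 2 × 1 = 1622.
Non-drop label index = 1621825 + 1622 = 1623447; at 30 labels/s that is 15:01:54:27, i.e. DF 15:01:54;27.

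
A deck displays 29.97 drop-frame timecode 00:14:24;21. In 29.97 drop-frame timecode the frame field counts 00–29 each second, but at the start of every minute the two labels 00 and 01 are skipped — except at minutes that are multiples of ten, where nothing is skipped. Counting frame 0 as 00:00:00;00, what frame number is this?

As if non-drop at 30 labels/s: (0 × 3600 + 14 × 60 + 24) × 30 + 21 = 25941.
Minute boundaries passed: 14; those not divisible by 10: 14 − 1 = 13; dropped labels = 2 × 13 = 26.
Actual frame index = 25941 − 26 = 25915.

25915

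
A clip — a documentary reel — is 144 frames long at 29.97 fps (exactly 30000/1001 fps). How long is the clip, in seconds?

4.8048 seconds

Running time = 144 / (30000/1001) = 4.8048 s.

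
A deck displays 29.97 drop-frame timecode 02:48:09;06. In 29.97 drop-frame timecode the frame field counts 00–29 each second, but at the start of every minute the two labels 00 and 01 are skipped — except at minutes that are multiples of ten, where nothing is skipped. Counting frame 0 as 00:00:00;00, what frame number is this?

302372

Complete 10-minute blocks: 16, each 17982 frames → 287712.
Remaining 8 whole minutes in the current block: 1800 + 7 × 1798 = 14386 frames.
Within the current minute: 9 × 30 + 6 − 2 = 274 (labels ;00/;01 skipped at this minute). Total = 287712 + 14386 + 274 = 302372.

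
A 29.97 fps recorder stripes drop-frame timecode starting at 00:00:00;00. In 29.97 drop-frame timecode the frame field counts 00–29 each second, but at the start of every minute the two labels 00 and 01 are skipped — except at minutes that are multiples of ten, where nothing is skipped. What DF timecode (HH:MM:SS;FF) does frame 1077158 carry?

09:59:01;08

Each 10-minute DF block holds 10 × 60 × 30 − 9 × 2 = 17982 frames. 1077158 ÷ 17982 → 59 full blocks, remainder 16220.
Within the partial block the first minute is 1800 frames and each further minute 1798, so 9 further minute boundaries passed. Total skipped labels = 18 × 59 + 2 × 9 = 1080.
Non-drop label index = 1077158 + 1080 = 1078238; at 30 labels/s that is 09:59:01:08, i.e. DF 09:59:01;08.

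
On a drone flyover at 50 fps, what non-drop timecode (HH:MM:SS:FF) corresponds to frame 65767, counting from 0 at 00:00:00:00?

65767 ÷ 50 = 1315 full seconds, remainder 17 frames.
1315 s = 0 h 21 min 55 s.
Timecode: 00:21:55:17.

00:21:55:17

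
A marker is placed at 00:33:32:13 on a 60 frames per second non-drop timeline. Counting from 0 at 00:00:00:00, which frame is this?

Total seconds to the label: (0 × 3600 + 33 × 60 + 32) = 2012.
Frame index = 2012 × 60 + 13 = 120733.

frame 120733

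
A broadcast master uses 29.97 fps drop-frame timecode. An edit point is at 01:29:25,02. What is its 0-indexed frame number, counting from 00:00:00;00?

As if non-drop at 30 labels/s: (1 × 3600 + 29 × 60 + 25) × 30 + 2 = 160952.
Minute boundaries passed: 89; those not divisible by 10: 89 − 8 = 81; dropped labels = 2 × 81 = 162.
Actual frame index = 160952 − 162 = 160790.

160790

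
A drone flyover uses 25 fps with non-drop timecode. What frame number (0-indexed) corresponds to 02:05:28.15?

frame 188215

Total seconds to the label: (2 × 3600 + 5 × 60 + 28) = 7528.
Frame index = 7528 × 25 + 15 = 188215.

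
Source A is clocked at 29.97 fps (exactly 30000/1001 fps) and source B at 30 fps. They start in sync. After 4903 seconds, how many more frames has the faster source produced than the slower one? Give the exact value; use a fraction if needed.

A emits 30000/1001 × 4903 = 147090000/1001 frames; B emits 30 × 4903 = 147090.
Difference = 147090/1001 frames (≈ 146.9431); B is ahead of A.

147090/1001 frames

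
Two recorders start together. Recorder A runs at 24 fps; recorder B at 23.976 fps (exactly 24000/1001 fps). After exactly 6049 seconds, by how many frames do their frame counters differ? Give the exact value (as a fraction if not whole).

A emits 24 × 6049 = 145176 frames; B emits 24000/1001 × 6049 = 145176000/1001.
Difference = 145176/1001 frames (≈ 145.0310); B is behind A.

145176/1001 frames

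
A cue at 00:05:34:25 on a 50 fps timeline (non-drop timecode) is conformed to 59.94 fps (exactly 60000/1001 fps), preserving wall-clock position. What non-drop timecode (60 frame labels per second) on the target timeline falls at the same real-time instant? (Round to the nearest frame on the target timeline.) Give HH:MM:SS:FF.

00:05:34:10

Source frame index: (0×3600 + 5×60 + 34) × 50 + 25 = 16725.
Real time: 16725 / (50) = 669/2 s.
Target frame: (669/2) × (60000/1001) = 20070000/1001 ≈ 20049.950 → 20050.
At 60 labels/s: frame 20050 → 00:05:34:10.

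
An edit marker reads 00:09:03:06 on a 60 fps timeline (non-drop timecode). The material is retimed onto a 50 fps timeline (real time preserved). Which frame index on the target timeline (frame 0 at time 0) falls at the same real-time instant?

frame 27155

Source frame index: (0×3600 + 9×60 + 3) × 60 + 6 = 32586.
Real time: 32586 / (60) = 5431/10 s.
Target frame: (5431/10) × (50) = 27155.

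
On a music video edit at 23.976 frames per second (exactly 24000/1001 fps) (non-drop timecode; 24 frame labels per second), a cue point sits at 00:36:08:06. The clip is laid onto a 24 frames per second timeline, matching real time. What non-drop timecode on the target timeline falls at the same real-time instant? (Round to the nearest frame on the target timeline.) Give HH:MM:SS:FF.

Source frame index: (0×3600 + 36×60 + 8) × 24 + 6 = 52038.
Real time: 52038 / (24000/1001) = 8681673/4000 s.
Target frame: (8681673/4000) × (24) = 26045019/500 ≈ 52090.038 → 52090.
At 24 labels/s: frame 52090 → 00:36:10:10.

00:36:10:10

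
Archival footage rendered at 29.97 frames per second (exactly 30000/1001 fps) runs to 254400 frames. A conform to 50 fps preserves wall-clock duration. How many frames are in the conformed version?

Target frames = source frames × (target rate / source rate) = 254400 × (50)/(30000/1001) = 254400 × 1001/600 = 424424.

424424 frames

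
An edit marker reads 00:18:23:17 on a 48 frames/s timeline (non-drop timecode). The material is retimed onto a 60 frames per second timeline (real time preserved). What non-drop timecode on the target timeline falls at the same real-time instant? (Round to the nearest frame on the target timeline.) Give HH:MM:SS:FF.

00:18:23:21

Source frame index: (0×3600 + 18×60 + 23) × 48 + 17 = 52961.
Real time: 52961 / (48) = 52961/48 s.
Target frame: (52961/48) × (60) = 264805/4 ≈ 66201.250 → 66201.
At 60 labels/s: frame 66201 → 00:18:23:21.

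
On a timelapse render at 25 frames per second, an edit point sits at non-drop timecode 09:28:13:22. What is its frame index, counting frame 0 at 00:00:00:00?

frame 852347

Total seconds to the label: (9 × 3600 + 28 × 60 + 13) = 34093.
Frame index = 34093 × 25 + 22 = 852347.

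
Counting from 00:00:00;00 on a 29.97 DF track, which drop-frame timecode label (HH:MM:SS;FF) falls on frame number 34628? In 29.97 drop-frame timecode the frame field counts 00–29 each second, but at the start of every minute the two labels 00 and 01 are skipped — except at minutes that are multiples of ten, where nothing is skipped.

Each 10-minute DF block holds 10 × 60 × 30 − 9 × 2 = 17982 frames. 34628 ÷ 17982 → 1 full block, remainder 16646.
Within the partial block the first minute is 1800 frames and each further minute 1798, so 9 further minute boundaries passed. Total skipped labels = 18 × 1 + 2 × 9 = 36.
Non-drop label index = 34628 + 36 = 34664; at 30 labels/s that is 00:19:15:14, i.e. DF 00:19:15;14.

00:19:15;14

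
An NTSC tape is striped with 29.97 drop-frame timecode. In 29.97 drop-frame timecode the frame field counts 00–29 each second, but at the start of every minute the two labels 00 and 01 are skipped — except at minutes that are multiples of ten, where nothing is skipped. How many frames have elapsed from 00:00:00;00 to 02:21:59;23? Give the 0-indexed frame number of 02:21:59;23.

As if non-drop at 30 labels/s: (2 × 3600 + 21 × 60 + 59) × 30 + 23 = 255593.
Minute boundaries passed: 141; those not divisible by 10: 141 − 14 = 127; dropped labels = 2 × 127 = 254.
Actual frame index = 255593 − 254 = 255339.

255339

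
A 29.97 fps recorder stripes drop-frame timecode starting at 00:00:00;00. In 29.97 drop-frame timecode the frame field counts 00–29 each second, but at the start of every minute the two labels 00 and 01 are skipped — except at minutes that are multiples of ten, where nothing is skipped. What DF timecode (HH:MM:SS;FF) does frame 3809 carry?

00:02:07;03

Each 10-minute DF block holds 10 × 60 × 30 − 9 × 2 = 17982 frames. 3809 ÷ 17982 → 0 full blocks, remainder 3809.
Within the partial block the first minute is 1800 frames and each further minute 1798, so 2 further minute boundaries passed. Total skipped labels = 18 × 0 + 2 × 2 = 4.
Non-drop label index = 3809 + 4 = 3813; at 30 labels/s that is 00:02:07:03, i.e. DF 00:02:07;03.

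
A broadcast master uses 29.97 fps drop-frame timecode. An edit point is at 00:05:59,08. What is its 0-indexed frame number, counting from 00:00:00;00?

As if non-drop at 30 labels/s: (0 × 3600 + 5 × 60 + 59) × 30 + 8 = 10778.
Minute boundaries passed: 5; those not divisible by 10: 5 − 0 = 5; dropped labels = 2 × 5 = 10.
Actual frame index = 10778 − 10 = 10768.

10768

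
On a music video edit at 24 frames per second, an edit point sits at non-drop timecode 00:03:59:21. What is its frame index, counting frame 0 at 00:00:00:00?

5757

Total seconds to the label: (0 × 3600 + 3 × 60 + 59) = 239.
Frame index = 239 × 24 + 21 = 5757.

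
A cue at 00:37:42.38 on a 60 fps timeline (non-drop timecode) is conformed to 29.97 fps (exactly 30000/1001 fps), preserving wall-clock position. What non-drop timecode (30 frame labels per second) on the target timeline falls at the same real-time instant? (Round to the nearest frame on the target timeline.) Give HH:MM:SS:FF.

00:37:40:11

Source frame index: (0×3600 + 37×60 + 42) × 60 + 38 = 135758.
Real time: 135758 / (60) = 67879/30 s.
Target frame: (67879/30) × (30000/1001) = 9697000/143 ≈ 67811.189 → 67811.
At 30 labels/s: frame 67811 → 00:37:40:11.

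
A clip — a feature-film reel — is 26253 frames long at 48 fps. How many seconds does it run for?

Running time = 26253 / (48) = 546.9375 s.

546.9375 seconds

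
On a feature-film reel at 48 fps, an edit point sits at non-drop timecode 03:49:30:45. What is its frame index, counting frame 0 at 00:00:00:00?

Total seconds to the label: (3 × 3600 + 49 × 60 + 30) = 13770.
Frame index = 13770 × 48 + 45 = 661005.

661005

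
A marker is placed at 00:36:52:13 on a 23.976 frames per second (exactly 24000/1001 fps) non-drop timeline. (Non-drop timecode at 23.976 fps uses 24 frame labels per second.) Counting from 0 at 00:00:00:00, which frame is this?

Total seconds to the label: (0 × 3600 + 36 × 60 + 52) = 2212.
Frame index = 2212 × 24 + 13 = 53101.

53101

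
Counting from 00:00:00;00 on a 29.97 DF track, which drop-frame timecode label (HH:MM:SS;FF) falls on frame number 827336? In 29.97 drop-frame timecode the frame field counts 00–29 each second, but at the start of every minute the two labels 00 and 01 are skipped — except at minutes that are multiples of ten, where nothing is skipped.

07:40:05;14

Ten DF minutes hold 17982 frames, so frame 827336 lies in block 46 (frames 827172–845153) with 164 frames into that block.
The block's first minute is 1800 frames and the rest 1798 each; 164 frames reaches minute 0, so 46 × 18 + 0 × 2 = 828 labels have been skipped so far.
Adding those back, label number 827336 + 828 = 828164 at 30 labels/s is 27605 s + 14 f = 7 h 40 min 5 s frame 14, i.e. 07:40:05;14.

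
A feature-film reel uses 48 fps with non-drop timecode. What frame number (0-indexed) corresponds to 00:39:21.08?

Total seconds to the label: (0 × 3600 + 39 × 60 + 21) = 2361.
Frame index = 2361 × 48 + 8 = 113336.

113336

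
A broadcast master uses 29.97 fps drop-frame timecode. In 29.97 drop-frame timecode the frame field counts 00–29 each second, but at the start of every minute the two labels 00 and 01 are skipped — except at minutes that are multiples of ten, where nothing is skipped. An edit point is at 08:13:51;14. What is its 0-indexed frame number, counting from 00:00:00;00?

Complete 10-minute blocks: 49, each 17982 frames → 881118.
Remaining 3 whole minutes in the current block: 1800 + 2 × 1798 = 5396 frames.
Within the current minute: 51 × 30 + 14 − 2 = 1542 (labels ;00/;01 skipped at this minute). Total = 881118 + 5396 + 1542 = 888056.

888056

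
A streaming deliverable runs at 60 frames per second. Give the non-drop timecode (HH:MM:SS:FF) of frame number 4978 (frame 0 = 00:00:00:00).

4978 ÷ 60 = 82 full seconds, remainder 58 frames.
82 s = 0 h 1 min 22 s.
Timecode: 00:01:22:58.

00:01:22:58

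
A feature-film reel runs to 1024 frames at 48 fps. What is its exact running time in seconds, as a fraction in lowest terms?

Running time = 1024 ÷ (48) = 1024 × 1/48 = 64/3 s.

64/3 seconds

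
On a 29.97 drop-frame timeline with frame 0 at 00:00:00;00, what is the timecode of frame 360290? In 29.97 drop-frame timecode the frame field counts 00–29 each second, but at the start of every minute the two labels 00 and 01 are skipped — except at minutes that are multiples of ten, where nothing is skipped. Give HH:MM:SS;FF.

Ten DF minutes hold 17982 frames, so frame 360290 lies in block 20 (frames 359640–377621) with 650 frames into that block.
The block's first minute is 1800 frames and the rest 1798 each; 650 frames reaches minute 0, so 20 × 18 + 0 × 2 = 360 labels have been skipped so far.
Adding those back, label number 360290 + 360 = 360650 at 30 labels/s is 12021 s + 20 f = 3 h 20 min 21 s frame 20, i.e. 03:20:21;20.

03:20:21;20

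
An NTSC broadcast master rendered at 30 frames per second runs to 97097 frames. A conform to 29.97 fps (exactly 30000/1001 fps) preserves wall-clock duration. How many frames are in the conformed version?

97000 frames

Target frames = source frames × (target rate / source rate) = 97097 × (30000/1001)/(30) = 97097 × 1000/1001 = 97000.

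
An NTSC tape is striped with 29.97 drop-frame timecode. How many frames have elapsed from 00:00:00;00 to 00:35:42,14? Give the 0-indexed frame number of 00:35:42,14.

Complete 10-minute blocks: 3, each 17982 frames → 53946.
Remaining 5 whole minutes in the current block: 1800 + 4 × 1798 = 8992 frames.
Within the current minute: 42 × 30 + 14 − 2 = 1272 (labels ;00/;01 skipped at this minute). Total = 53946 + 8992 + 1272 = 64210.

64210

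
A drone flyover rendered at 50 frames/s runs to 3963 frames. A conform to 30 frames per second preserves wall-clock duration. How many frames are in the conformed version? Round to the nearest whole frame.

Frames at target rate = 3963 × (30) / (50) = 11889/5 ≈ 2377.800.
Nearest whole frame: 2378.

2378 frames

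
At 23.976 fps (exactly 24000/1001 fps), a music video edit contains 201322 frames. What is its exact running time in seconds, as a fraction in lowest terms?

100761661/12000 seconds

Running time = 201322 ÷ (24000/1001) = 201322 × 1001/24000 = 100761661/12000 s.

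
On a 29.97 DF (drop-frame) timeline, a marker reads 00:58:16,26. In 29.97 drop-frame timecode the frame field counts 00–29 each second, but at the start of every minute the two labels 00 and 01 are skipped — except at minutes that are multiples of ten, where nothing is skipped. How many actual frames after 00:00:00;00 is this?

104800

As if non-drop at 30 labels/s: (0 × 3600 + 58 × 60 + 16) × 30 + 26 = 104906.
Minute boundaries passed: 58; those not divisible by 10: 58 − 5 = 53; dropped labels = 2 × 53 = 106.
Actual frame index = 104906 − 106 = 104800.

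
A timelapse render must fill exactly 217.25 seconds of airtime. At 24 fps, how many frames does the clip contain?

5214 frames

Frames = 217.25 × 24 = 5214.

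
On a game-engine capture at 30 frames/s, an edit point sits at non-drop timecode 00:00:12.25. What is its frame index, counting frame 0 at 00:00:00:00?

385

Total seconds to the label: (0 × 3600 + 0 × 60 + 12) = 12.
Frame index = 12 × 30 + 25 = 385.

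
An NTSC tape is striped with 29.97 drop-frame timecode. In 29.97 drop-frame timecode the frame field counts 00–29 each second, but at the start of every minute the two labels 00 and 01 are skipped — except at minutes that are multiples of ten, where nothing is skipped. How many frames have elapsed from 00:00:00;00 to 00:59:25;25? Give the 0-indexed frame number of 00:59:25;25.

106867

As if non-drop at 30 labels/s: (0 × 3600 + 59 × 60 + 25) × 30 + 25 = 106975.
Minute boundaries passed: 59; those not divisible by 10: 59 − 5 = 54; dropped labels = 2 × 54 = 108.
Actual frame index = 106975 − 108 = 106867.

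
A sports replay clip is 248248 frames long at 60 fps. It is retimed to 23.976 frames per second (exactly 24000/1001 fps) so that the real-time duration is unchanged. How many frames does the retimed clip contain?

99200 frames

Target frames = source frames × (target rate / source rate) = 248248 × (24000/1001)/(60) = 248248 × 400/1001 = 99200.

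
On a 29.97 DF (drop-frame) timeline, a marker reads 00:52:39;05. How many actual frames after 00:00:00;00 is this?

As if non-drop at 30 labels/s: (0 × 3600 + 52 × 60 + 39) × 30 + 5 = 94775.
Minute boundaries passed: 52; those not divisible by 10: 52 − 5 = 47; dropped labels = 2 × 47 = 94.
Actual frame index = 94775 − 94 = 94681.

94681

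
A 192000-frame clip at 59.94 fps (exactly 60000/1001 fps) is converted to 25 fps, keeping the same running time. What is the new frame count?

80080 frames

Target frames = source frames × (target rate / source rate) = 192000 × (25)/(60000/1001) = 192000 × 1001/2400 = 80080.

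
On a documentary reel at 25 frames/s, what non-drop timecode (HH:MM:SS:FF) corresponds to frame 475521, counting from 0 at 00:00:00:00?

05:17:00:21

475521 ÷ 25 = 19020 full seconds, remainder 21 frames.
19020 s = 5 h 17 min 0 s.
Timecode: 05:17:00:21.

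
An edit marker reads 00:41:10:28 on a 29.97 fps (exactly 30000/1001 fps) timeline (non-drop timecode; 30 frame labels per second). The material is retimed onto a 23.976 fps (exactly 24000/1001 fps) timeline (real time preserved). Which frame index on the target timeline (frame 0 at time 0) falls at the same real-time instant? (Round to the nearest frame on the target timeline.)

Source frame index: (0×3600 + 41×60 + 10) × 30 + 28 = 74128.
Real time: 74128 / (30000/1001) = 4637633/1875 s.
Target frame: (4637633/1875) × (24000/1001) = 296512/5 ≈ 59302.400 → 59302.

frame 59302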